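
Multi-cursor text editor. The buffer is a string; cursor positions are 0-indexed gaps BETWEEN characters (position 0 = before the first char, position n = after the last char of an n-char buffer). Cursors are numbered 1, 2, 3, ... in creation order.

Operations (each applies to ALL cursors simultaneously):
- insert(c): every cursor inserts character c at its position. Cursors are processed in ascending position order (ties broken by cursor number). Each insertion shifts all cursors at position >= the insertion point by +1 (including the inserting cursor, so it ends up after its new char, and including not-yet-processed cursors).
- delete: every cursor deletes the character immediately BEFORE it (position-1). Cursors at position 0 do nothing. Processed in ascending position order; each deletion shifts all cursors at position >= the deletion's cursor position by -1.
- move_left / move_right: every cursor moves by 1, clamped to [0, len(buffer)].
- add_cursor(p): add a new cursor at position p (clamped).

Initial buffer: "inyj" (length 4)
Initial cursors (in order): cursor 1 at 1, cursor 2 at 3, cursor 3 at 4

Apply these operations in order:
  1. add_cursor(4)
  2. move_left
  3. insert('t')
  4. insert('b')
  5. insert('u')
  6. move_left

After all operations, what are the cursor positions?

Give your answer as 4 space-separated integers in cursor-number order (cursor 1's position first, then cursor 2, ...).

Answer: 2 7 14 14

Derivation:
After op 1 (add_cursor(4)): buffer="inyj" (len 4), cursors c1@1 c2@3 c3@4 c4@4, authorship ....
After op 2 (move_left): buffer="inyj" (len 4), cursors c1@0 c2@2 c3@3 c4@3, authorship ....
After op 3 (insert('t')): buffer="tintyttj" (len 8), cursors c1@1 c2@4 c3@7 c4@7, authorship 1..2.34.
After op 4 (insert('b')): buffer="tbintbyttbbj" (len 12), cursors c1@2 c2@6 c3@11 c4@11, authorship 11..22.3434.
After op 5 (insert('u')): buffer="tbuintbuyttbbuuj" (len 16), cursors c1@3 c2@8 c3@15 c4@15, authorship 111..222.343434.
After op 6 (move_left): buffer="tbuintbuyttbbuuj" (len 16), cursors c1@2 c2@7 c3@14 c4@14, authorship 111..222.343434.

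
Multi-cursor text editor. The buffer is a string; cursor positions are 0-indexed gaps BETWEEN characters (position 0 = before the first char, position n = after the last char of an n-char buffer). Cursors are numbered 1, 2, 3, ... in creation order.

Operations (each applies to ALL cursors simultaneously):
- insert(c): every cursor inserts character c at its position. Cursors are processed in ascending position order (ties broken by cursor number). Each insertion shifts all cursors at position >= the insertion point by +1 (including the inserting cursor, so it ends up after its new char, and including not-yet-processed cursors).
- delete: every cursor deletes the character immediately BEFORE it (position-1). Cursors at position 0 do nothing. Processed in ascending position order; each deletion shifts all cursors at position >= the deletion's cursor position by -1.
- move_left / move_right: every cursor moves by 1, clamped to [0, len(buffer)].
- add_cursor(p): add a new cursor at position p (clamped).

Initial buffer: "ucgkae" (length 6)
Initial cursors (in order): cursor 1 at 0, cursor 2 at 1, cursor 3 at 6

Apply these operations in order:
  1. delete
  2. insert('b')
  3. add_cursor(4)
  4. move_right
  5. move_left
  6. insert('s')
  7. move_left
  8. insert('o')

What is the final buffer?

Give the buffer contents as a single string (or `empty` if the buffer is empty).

After op 1 (delete): buffer="cgka" (len 4), cursors c1@0 c2@0 c3@4, authorship ....
After op 2 (insert('b')): buffer="bbcgkab" (len 7), cursors c1@2 c2@2 c3@7, authorship 12....3
After op 3 (add_cursor(4)): buffer="bbcgkab" (len 7), cursors c1@2 c2@2 c4@4 c3@7, authorship 12....3
After op 4 (move_right): buffer="bbcgkab" (len 7), cursors c1@3 c2@3 c4@5 c3@7, authorship 12....3
After op 5 (move_left): buffer="bbcgkab" (len 7), cursors c1@2 c2@2 c4@4 c3@6, authorship 12....3
After op 6 (insert('s')): buffer="bbsscgskasb" (len 11), cursors c1@4 c2@4 c4@7 c3@10, authorship 1212..4..33
After op 7 (move_left): buffer="bbsscgskasb" (len 11), cursors c1@3 c2@3 c4@6 c3@9, authorship 1212..4..33
After op 8 (insert('o')): buffer="bbsooscgoskaosb" (len 15), cursors c1@5 c2@5 c4@9 c3@13, authorship 121122..44..333

Answer: bbsooscgoskaosb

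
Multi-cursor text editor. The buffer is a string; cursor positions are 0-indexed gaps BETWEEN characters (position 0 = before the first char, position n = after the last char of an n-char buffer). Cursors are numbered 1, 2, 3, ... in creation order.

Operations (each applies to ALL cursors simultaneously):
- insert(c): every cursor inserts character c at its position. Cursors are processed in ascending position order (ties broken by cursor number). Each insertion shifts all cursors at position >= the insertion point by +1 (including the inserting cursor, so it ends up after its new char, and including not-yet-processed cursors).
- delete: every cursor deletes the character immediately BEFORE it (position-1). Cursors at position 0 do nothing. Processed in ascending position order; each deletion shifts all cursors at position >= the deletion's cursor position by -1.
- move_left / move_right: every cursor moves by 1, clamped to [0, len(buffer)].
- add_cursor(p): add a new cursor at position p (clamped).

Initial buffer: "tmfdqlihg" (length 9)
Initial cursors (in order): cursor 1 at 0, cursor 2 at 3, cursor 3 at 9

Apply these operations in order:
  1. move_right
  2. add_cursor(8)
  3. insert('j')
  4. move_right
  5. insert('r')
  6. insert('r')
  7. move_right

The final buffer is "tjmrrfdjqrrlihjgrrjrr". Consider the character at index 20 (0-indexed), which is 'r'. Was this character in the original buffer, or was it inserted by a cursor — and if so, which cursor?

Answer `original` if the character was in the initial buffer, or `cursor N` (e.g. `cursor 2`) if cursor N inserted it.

After op 1 (move_right): buffer="tmfdqlihg" (len 9), cursors c1@1 c2@4 c3@9, authorship .........
After op 2 (add_cursor(8)): buffer="tmfdqlihg" (len 9), cursors c1@1 c2@4 c4@8 c3@9, authorship .........
After op 3 (insert('j')): buffer="tjmfdjqlihjgj" (len 13), cursors c1@2 c2@6 c4@11 c3@13, authorship .1...2....4.3
After op 4 (move_right): buffer="tjmfdjqlihjgj" (len 13), cursors c1@3 c2@7 c4@12 c3@13, authorship .1...2....4.3
After op 5 (insert('r')): buffer="tjmrfdjqrlihjgrjr" (len 17), cursors c1@4 c2@9 c4@15 c3@17, authorship .1.1..2.2...4.433
After op 6 (insert('r')): buffer="tjmrrfdjqrrlihjgrrjrr" (len 21), cursors c1@5 c2@11 c4@18 c3@21, authorship .1.11..2.22...4.44333
After op 7 (move_right): buffer="tjmrrfdjqrrlihjgrrjrr" (len 21), cursors c1@6 c2@12 c4@19 c3@21, authorship .1.11..2.22...4.44333
Authorship (.=original, N=cursor N): . 1 . 1 1 . . 2 . 2 2 . . . 4 . 4 4 3 3 3
Index 20: author = 3

Answer: cursor 3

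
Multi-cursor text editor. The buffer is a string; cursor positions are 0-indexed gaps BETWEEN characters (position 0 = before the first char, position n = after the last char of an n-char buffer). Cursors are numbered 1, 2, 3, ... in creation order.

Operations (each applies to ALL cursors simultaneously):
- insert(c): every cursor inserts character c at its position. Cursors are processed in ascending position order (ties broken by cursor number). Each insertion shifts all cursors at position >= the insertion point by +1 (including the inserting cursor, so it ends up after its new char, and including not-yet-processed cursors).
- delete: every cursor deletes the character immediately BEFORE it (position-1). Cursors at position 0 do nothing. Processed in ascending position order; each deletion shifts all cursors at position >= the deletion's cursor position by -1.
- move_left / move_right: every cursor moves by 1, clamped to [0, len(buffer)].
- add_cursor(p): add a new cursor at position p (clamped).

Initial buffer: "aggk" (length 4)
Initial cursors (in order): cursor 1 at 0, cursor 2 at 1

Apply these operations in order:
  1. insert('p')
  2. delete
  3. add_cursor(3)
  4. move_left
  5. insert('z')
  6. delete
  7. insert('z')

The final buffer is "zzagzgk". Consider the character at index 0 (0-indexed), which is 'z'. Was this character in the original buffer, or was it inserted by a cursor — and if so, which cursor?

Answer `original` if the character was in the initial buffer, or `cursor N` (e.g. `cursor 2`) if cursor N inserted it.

After op 1 (insert('p')): buffer="papggk" (len 6), cursors c1@1 c2@3, authorship 1.2...
After op 2 (delete): buffer="aggk" (len 4), cursors c1@0 c2@1, authorship ....
After op 3 (add_cursor(3)): buffer="aggk" (len 4), cursors c1@0 c2@1 c3@3, authorship ....
After op 4 (move_left): buffer="aggk" (len 4), cursors c1@0 c2@0 c3@2, authorship ....
After op 5 (insert('z')): buffer="zzagzgk" (len 7), cursors c1@2 c2@2 c3@5, authorship 12..3..
After op 6 (delete): buffer="aggk" (len 4), cursors c1@0 c2@0 c3@2, authorship ....
After op 7 (insert('z')): buffer="zzagzgk" (len 7), cursors c1@2 c2@2 c3@5, authorship 12..3..
Authorship (.=original, N=cursor N): 1 2 . . 3 . .
Index 0: author = 1

Answer: cursor 1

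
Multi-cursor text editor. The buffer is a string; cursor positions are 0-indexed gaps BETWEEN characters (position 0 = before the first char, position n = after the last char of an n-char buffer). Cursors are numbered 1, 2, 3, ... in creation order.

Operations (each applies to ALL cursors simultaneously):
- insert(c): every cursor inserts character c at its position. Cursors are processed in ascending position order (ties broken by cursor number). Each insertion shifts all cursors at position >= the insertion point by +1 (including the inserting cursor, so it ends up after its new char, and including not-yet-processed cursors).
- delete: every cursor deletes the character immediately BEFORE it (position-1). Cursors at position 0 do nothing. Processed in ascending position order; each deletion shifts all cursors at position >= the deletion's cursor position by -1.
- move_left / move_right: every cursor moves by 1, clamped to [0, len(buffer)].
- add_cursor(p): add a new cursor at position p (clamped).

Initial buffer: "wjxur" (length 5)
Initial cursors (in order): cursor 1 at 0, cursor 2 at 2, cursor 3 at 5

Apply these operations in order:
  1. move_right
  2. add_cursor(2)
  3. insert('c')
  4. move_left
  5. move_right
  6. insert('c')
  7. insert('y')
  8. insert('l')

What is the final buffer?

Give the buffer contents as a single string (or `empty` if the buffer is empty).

After op 1 (move_right): buffer="wjxur" (len 5), cursors c1@1 c2@3 c3@5, authorship .....
After op 2 (add_cursor(2)): buffer="wjxur" (len 5), cursors c1@1 c4@2 c2@3 c3@5, authorship .....
After op 3 (insert('c')): buffer="wcjcxcurc" (len 9), cursors c1@2 c4@4 c2@6 c3@9, authorship .1.4.2..3
After op 4 (move_left): buffer="wcjcxcurc" (len 9), cursors c1@1 c4@3 c2@5 c3@8, authorship .1.4.2..3
After op 5 (move_right): buffer="wcjcxcurc" (len 9), cursors c1@2 c4@4 c2@6 c3@9, authorship .1.4.2..3
After op 6 (insert('c')): buffer="wccjccxccurcc" (len 13), cursors c1@3 c4@6 c2@9 c3@13, authorship .11.44.22..33
After op 7 (insert('y')): buffer="wccyjccyxccyurccy" (len 17), cursors c1@4 c4@8 c2@12 c3@17, authorship .111.444.222..333
After op 8 (insert('l')): buffer="wccyljccylxccylurccyl" (len 21), cursors c1@5 c4@10 c2@15 c3@21, authorship .1111.4444.2222..3333

Answer: wccyljccylxccylurccyl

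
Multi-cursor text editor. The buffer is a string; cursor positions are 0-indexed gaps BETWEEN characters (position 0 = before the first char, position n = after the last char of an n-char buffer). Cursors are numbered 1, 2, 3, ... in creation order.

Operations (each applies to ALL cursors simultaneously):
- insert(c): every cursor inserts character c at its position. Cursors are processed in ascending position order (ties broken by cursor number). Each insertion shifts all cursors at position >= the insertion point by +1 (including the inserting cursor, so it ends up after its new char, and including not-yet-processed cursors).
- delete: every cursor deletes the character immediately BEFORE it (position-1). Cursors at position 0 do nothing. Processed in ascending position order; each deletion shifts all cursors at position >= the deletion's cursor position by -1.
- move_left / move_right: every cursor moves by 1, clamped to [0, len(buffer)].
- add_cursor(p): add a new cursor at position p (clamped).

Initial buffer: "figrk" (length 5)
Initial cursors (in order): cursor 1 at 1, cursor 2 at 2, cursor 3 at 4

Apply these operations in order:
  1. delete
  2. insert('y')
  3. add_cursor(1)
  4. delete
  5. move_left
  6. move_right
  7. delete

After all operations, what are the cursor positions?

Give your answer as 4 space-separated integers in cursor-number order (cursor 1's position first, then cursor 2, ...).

After op 1 (delete): buffer="gk" (len 2), cursors c1@0 c2@0 c3@1, authorship ..
After op 2 (insert('y')): buffer="yygyk" (len 5), cursors c1@2 c2@2 c3@4, authorship 12.3.
After op 3 (add_cursor(1)): buffer="yygyk" (len 5), cursors c4@1 c1@2 c2@2 c3@4, authorship 12.3.
After op 4 (delete): buffer="gk" (len 2), cursors c1@0 c2@0 c4@0 c3@1, authorship ..
After op 5 (move_left): buffer="gk" (len 2), cursors c1@0 c2@0 c3@0 c4@0, authorship ..
After op 6 (move_right): buffer="gk" (len 2), cursors c1@1 c2@1 c3@1 c4@1, authorship ..
After op 7 (delete): buffer="k" (len 1), cursors c1@0 c2@0 c3@0 c4@0, authorship .

Answer: 0 0 0 0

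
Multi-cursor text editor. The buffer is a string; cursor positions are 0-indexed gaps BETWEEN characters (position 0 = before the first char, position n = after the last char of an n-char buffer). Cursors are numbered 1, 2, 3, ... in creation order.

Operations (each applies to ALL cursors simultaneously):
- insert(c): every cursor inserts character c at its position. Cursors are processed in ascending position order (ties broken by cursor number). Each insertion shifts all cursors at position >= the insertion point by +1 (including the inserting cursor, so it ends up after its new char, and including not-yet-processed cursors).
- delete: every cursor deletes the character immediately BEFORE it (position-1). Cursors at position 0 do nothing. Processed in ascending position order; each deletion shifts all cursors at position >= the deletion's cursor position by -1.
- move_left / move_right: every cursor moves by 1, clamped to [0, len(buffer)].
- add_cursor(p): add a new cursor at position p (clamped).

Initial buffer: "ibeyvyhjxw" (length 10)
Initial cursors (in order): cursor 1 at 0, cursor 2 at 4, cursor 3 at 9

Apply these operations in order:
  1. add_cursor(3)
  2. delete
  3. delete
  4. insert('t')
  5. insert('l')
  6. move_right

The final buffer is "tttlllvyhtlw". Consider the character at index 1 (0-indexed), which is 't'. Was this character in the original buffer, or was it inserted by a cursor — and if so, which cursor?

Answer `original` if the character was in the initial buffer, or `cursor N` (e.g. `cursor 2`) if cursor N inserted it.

After op 1 (add_cursor(3)): buffer="ibeyvyhjxw" (len 10), cursors c1@0 c4@3 c2@4 c3@9, authorship ..........
After op 2 (delete): buffer="ibvyhjw" (len 7), cursors c1@0 c2@2 c4@2 c3@6, authorship .......
After op 3 (delete): buffer="vyhw" (len 4), cursors c1@0 c2@0 c4@0 c3@3, authorship ....
After op 4 (insert('t')): buffer="tttvyhtw" (len 8), cursors c1@3 c2@3 c4@3 c3@7, authorship 124...3.
After op 5 (insert('l')): buffer="tttlllvyhtlw" (len 12), cursors c1@6 c2@6 c4@6 c3@11, authorship 124124...33.
After op 6 (move_right): buffer="tttlllvyhtlw" (len 12), cursors c1@7 c2@7 c4@7 c3@12, authorship 124124...33.
Authorship (.=original, N=cursor N): 1 2 4 1 2 4 . . . 3 3 .
Index 1: author = 2

Answer: cursor 2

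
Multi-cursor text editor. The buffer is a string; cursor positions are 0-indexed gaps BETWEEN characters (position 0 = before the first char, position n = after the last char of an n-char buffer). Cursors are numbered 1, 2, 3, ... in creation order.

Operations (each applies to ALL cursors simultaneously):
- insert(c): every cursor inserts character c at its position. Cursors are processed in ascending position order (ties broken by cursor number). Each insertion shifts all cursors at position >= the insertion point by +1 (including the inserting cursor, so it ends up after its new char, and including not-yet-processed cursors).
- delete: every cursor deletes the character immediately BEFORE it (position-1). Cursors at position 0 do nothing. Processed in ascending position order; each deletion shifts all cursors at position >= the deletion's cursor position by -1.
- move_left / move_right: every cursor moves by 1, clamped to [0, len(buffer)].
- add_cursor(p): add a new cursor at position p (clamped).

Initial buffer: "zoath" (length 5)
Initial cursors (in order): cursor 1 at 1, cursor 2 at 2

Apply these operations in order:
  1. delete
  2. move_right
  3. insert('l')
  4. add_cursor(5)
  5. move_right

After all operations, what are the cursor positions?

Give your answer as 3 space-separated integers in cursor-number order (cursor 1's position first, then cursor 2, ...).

Answer: 4 4 5

Derivation:
After op 1 (delete): buffer="ath" (len 3), cursors c1@0 c2@0, authorship ...
After op 2 (move_right): buffer="ath" (len 3), cursors c1@1 c2@1, authorship ...
After op 3 (insert('l')): buffer="allth" (len 5), cursors c1@3 c2@3, authorship .12..
After op 4 (add_cursor(5)): buffer="allth" (len 5), cursors c1@3 c2@3 c3@5, authorship .12..
After op 5 (move_right): buffer="allth" (len 5), cursors c1@4 c2@4 c3@5, authorship .12..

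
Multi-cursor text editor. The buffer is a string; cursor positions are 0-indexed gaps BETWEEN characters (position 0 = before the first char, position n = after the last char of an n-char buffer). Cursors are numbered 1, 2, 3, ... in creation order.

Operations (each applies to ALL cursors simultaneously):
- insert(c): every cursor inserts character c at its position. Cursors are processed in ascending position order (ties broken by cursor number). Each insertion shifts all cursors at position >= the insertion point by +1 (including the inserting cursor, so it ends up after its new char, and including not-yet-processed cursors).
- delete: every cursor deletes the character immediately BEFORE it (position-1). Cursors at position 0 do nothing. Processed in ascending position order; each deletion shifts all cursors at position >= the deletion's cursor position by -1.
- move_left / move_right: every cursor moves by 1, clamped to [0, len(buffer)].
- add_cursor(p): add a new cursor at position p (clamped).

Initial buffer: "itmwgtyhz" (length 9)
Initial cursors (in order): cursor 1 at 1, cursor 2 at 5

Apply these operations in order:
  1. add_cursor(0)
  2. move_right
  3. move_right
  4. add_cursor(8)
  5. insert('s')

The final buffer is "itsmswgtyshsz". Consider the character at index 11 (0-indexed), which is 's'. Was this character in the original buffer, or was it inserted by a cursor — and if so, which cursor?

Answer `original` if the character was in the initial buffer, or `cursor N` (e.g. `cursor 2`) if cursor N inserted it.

Answer: cursor 4

Derivation:
After op 1 (add_cursor(0)): buffer="itmwgtyhz" (len 9), cursors c3@0 c1@1 c2@5, authorship .........
After op 2 (move_right): buffer="itmwgtyhz" (len 9), cursors c3@1 c1@2 c2@6, authorship .........
After op 3 (move_right): buffer="itmwgtyhz" (len 9), cursors c3@2 c1@3 c2@7, authorship .........
After op 4 (add_cursor(8)): buffer="itmwgtyhz" (len 9), cursors c3@2 c1@3 c2@7 c4@8, authorship .........
After op 5 (insert('s')): buffer="itsmswgtyshsz" (len 13), cursors c3@3 c1@5 c2@10 c4@12, authorship ..3.1....2.4.
Authorship (.=original, N=cursor N): . . 3 . 1 . . . . 2 . 4 .
Index 11: author = 4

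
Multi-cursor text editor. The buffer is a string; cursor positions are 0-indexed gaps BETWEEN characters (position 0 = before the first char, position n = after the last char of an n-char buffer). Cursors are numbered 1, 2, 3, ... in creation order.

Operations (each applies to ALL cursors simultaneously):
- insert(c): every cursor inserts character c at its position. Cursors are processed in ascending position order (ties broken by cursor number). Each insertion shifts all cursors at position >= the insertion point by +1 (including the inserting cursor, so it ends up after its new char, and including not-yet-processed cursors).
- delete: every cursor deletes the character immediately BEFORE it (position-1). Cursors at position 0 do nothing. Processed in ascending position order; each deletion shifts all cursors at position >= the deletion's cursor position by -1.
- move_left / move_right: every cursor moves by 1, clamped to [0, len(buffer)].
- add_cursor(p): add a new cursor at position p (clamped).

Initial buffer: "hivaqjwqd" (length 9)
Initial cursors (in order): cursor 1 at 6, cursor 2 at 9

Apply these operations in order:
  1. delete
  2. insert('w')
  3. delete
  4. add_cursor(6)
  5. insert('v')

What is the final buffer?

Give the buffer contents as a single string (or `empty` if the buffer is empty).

After op 1 (delete): buffer="hivaqwq" (len 7), cursors c1@5 c2@7, authorship .......
After op 2 (insert('w')): buffer="hivaqwwqw" (len 9), cursors c1@6 c2@9, authorship .....1..2
After op 3 (delete): buffer="hivaqwq" (len 7), cursors c1@5 c2@7, authorship .......
After op 4 (add_cursor(6)): buffer="hivaqwq" (len 7), cursors c1@5 c3@6 c2@7, authorship .......
After op 5 (insert('v')): buffer="hivaqvwvqv" (len 10), cursors c1@6 c3@8 c2@10, authorship .....1.3.2

Answer: hivaqvwvqv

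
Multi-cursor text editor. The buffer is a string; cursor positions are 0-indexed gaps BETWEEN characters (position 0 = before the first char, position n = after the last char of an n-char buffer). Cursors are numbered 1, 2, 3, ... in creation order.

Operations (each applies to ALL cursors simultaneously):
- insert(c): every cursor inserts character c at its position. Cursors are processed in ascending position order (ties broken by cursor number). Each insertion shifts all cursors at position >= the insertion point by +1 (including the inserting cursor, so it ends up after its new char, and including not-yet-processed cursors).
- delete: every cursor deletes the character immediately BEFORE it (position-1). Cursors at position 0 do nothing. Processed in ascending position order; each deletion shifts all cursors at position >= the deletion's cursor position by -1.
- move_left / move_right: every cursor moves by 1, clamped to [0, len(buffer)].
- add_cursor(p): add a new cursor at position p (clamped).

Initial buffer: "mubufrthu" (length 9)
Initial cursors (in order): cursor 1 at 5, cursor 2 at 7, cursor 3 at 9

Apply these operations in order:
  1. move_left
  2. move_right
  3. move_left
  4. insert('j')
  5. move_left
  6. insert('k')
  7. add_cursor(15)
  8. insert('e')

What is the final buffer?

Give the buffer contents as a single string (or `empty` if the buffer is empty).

Answer: mubukejfrkejthkejue

Derivation:
After op 1 (move_left): buffer="mubufrthu" (len 9), cursors c1@4 c2@6 c3@8, authorship .........
After op 2 (move_right): buffer="mubufrthu" (len 9), cursors c1@5 c2@7 c3@9, authorship .........
After op 3 (move_left): buffer="mubufrthu" (len 9), cursors c1@4 c2@6 c3@8, authorship .........
After op 4 (insert('j')): buffer="mubujfrjthju" (len 12), cursors c1@5 c2@8 c3@11, authorship ....1..2..3.
After op 5 (move_left): buffer="mubujfrjthju" (len 12), cursors c1@4 c2@7 c3@10, authorship ....1..2..3.
After op 6 (insert('k')): buffer="mubukjfrkjthkju" (len 15), cursors c1@5 c2@9 c3@13, authorship ....11..22..33.
After op 7 (add_cursor(15)): buffer="mubukjfrkjthkju" (len 15), cursors c1@5 c2@9 c3@13 c4@15, authorship ....11..22..33.
After op 8 (insert('e')): buffer="mubukejfrkejthkejue" (len 19), cursors c1@6 c2@11 c3@16 c4@19, authorship ....111..222..333.4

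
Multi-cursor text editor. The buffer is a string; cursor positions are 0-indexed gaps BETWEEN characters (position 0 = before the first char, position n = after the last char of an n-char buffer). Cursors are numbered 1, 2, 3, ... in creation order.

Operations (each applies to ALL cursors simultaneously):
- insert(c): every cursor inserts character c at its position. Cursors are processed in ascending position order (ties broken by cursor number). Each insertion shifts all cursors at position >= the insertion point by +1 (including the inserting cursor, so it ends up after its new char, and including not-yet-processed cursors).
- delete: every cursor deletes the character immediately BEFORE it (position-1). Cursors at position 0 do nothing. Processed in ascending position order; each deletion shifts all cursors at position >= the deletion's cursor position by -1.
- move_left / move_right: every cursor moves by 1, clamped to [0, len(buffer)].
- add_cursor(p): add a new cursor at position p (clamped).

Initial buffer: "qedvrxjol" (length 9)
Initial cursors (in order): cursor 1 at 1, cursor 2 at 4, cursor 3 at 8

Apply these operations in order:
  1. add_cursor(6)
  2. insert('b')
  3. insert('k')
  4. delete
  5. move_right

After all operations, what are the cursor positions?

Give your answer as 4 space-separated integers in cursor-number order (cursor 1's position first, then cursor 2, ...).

Answer: 3 7 13 10

Derivation:
After op 1 (add_cursor(6)): buffer="qedvrxjol" (len 9), cursors c1@1 c2@4 c4@6 c3@8, authorship .........
After op 2 (insert('b')): buffer="qbedvbrxbjobl" (len 13), cursors c1@2 c2@6 c4@9 c3@12, authorship .1...2..4..3.
After op 3 (insert('k')): buffer="qbkedvbkrxbkjobkl" (len 17), cursors c1@3 c2@8 c4@12 c3@16, authorship .11...22..44..33.
After op 4 (delete): buffer="qbedvbrxbjobl" (len 13), cursors c1@2 c2@6 c4@9 c3@12, authorship .1...2..4..3.
After op 5 (move_right): buffer="qbedvbrxbjobl" (len 13), cursors c1@3 c2@7 c4@10 c3@13, authorship .1...2..4..3.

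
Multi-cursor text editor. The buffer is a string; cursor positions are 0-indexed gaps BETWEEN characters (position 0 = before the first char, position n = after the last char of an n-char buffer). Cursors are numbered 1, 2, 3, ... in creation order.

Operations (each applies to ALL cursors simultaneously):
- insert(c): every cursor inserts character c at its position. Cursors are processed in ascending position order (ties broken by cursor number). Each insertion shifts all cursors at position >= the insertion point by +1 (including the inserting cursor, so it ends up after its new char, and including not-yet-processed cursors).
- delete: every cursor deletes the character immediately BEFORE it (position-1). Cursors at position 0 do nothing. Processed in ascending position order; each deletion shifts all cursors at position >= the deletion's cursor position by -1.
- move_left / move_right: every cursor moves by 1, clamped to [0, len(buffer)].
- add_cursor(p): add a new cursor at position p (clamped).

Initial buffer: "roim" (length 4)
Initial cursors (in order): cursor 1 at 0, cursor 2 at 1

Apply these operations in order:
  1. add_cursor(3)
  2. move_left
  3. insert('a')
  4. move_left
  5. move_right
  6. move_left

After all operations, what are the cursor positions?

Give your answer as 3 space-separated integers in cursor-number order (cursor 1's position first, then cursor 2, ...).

Answer: 1 1 4

Derivation:
After op 1 (add_cursor(3)): buffer="roim" (len 4), cursors c1@0 c2@1 c3@3, authorship ....
After op 2 (move_left): buffer="roim" (len 4), cursors c1@0 c2@0 c3@2, authorship ....
After op 3 (insert('a')): buffer="aaroaim" (len 7), cursors c1@2 c2@2 c3@5, authorship 12..3..
After op 4 (move_left): buffer="aaroaim" (len 7), cursors c1@1 c2@1 c3@4, authorship 12..3..
After op 5 (move_right): buffer="aaroaim" (len 7), cursors c1@2 c2@2 c3@5, authorship 12..3..
After op 6 (move_left): buffer="aaroaim" (len 7), cursors c1@1 c2@1 c3@4, authorship 12..3..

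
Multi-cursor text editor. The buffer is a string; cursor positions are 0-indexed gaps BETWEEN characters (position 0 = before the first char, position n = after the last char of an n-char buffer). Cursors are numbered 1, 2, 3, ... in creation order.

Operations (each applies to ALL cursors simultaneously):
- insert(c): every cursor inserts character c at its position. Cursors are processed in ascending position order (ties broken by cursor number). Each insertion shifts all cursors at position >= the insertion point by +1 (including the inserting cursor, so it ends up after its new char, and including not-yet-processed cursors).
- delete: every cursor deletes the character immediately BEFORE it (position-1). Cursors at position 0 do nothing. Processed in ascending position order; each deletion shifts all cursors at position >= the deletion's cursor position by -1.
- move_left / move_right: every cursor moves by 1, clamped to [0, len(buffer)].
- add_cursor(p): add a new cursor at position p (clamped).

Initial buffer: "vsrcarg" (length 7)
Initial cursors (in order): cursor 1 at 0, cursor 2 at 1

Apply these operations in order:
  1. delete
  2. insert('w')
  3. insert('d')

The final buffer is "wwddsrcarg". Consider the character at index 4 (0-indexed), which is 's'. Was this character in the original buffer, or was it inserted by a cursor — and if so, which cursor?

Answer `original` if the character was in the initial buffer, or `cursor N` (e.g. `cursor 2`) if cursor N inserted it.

After op 1 (delete): buffer="srcarg" (len 6), cursors c1@0 c2@0, authorship ......
After op 2 (insert('w')): buffer="wwsrcarg" (len 8), cursors c1@2 c2@2, authorship 12......
After op 3 (insert('d')): buffer="wwddsrcarg" (len 10), cursors c1@4 c2@4, authorship 1212......
Authorship (.=original, N=cursor N): 1 2 1 2 . . . . . .
Index 4: author = original

Answer: original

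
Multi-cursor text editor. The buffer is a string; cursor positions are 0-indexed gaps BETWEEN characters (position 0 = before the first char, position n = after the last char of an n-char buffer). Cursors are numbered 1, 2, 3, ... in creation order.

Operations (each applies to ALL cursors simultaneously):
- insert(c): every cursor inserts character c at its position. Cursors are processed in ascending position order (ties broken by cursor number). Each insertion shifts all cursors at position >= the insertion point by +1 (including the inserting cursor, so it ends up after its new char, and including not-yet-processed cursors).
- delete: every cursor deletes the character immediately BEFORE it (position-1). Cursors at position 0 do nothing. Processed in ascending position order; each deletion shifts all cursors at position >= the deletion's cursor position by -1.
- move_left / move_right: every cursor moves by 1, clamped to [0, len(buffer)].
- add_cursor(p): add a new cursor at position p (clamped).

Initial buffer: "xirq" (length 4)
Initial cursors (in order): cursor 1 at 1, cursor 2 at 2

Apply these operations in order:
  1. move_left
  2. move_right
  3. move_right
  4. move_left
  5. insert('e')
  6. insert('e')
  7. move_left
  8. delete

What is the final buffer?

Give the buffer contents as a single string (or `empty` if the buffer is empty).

After op 1 (move_left): buffer="xirq" (len 4), cursors c1@0 c2@1, authorship ....
After op 2 (move_right): buffer="xirq" (len 4), cursors c1@1 c2@2, authorship ....
After op 3 (move_right): buffer="xirq" (len 4), cursors c1@2 c2@3, authorship ....
After op 4 (move_left): buffer="xirq" (len 4), cursors c1@1 c2@2, authorship ....
After op 5 (insert('e')): buffer="xeierq" (len 6), cursors c1@2 c2@4, authorship .1.2..
After op 6 (insert('e')): buffer="xeeieerq" (len 8), cursors c1@3 c2@6, authorship .11.22..
After op 7 (move_left): buffer="xeeieerq" (len 8), cursors c1@2 c2@5, authorship .11.22..
After op 8 (delete): buffer="xeierq" (len 6), cursors c1@1 c2@3, authorship .1.2..

Answer: xeierq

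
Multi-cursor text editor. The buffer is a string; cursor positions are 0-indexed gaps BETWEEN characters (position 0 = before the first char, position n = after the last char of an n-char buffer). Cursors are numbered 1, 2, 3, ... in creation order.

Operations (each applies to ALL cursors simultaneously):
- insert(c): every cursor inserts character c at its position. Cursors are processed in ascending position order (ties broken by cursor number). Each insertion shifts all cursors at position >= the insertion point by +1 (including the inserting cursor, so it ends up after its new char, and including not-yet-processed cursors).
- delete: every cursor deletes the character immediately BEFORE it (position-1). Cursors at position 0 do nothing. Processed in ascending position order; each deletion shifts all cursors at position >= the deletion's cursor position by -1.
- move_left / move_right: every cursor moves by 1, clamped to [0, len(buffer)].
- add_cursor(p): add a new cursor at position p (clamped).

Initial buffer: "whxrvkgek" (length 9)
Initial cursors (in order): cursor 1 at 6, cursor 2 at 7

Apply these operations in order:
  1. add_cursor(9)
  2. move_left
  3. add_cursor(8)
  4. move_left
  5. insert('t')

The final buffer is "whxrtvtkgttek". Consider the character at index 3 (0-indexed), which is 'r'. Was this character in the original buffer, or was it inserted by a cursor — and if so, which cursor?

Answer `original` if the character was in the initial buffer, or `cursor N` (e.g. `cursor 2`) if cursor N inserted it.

After op 1 (add_cursor(9)): buffer="whxrvkgek" (len 9), cursors c1@6 c2@7 c3@9, authorship .........
After op 2 (move_left): buffer="whxrvkgek" (len 9), cursors c1@5 c2@6 c3@8, authorship .........
After op 3 (add_cursor(8)): buffer="whxrvkgek" (len 9), cursors c1@5 c2@6 c3@8 c4@8, authorship .........
After op 4 (move_left): buffer="whxrvkgek" (len 9), cursors c1@4 c2@5 c3@7 c4@7, authorship .........
After op 5 (insert('t')): buffer="whxrtvtkgttek" (len 13), cursors c1@5 c2@7 c3@11 c4@11, authorship ....1.2..34..
Authorship (.=original, N=cursor N): . . . . 1 . 2 . . 3 4 . .
Index 3: author = original

Answer: original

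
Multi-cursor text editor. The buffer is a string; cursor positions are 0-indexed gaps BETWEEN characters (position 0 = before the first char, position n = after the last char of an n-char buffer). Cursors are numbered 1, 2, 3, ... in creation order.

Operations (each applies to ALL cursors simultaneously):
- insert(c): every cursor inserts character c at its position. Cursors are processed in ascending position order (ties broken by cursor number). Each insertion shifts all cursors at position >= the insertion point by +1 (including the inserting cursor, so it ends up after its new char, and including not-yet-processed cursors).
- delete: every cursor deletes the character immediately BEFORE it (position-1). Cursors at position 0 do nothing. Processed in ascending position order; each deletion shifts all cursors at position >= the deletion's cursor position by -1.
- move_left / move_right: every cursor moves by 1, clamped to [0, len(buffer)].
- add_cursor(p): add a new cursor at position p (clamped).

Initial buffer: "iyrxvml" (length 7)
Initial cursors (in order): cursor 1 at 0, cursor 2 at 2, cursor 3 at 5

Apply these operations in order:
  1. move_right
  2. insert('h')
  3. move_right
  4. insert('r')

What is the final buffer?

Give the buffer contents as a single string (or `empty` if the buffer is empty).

Answer: ihyrrhxrvmhlr

Derivation:
After op 1 (move_right): buffer="iyrxvml" (len 7), cursors c1@1 c2@3 c3@6, authorship .......
After op 2 (insert('h')): buffer="ihyrhxvmhl" (len 10), cursors c1@2 c2@5 c3@9, authorship .1..2...3.
After op 3 (move_right): buffer="ihyrhxvmhl" (len 10), cursors c1@3 c2@6 c3@10, authorship .1..2...3.
After op 4 (insert('r')): buffer="ihyrrhxrvmhlr" (len 13), cursors c1@4 c2@8 c3@13, authorship .1.1.2.2..3.3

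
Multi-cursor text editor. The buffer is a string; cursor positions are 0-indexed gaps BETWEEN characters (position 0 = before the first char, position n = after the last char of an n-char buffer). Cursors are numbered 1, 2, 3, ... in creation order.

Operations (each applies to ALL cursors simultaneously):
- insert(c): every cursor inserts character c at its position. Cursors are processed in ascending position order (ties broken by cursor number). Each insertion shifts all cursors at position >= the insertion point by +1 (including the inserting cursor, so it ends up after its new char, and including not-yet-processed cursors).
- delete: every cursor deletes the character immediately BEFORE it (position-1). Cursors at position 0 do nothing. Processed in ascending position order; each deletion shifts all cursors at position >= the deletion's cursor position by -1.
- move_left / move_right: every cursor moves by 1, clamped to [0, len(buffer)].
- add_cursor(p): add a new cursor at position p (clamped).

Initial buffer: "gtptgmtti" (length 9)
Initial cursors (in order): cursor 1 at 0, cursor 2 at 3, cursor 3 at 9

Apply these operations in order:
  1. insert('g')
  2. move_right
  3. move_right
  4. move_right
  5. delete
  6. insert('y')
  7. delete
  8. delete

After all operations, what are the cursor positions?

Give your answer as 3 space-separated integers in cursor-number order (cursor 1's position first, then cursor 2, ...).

After op 1 (insert('g')): buffer="ggtpgtgmttig" (len 12), cursors c1@1 c2@5 c3@12, authorship 1...2......3
After op 2 (move_right): buffer="ggtpgtgmttig" (len 12), cursors c1@2 c2@6 c3@12, authorship 1...2......3
After op 3 (move_right): buffer="ggtpgtgmttig" (len 12), cursors c1@3 c2@7 c3@12, authorship 1...2......3
After op 4 (move_right): buffer="ggtpgtgmttig" (len 12), cursors c1@4 c2@8 c3@12, authorship 1...2......3
After op 5 (delete): buffer="ggtgtgtti" (len 9), cursors c1@3 c2@6 c3@9, authorship 1..2.....
After op 6 (insert('y')): buffer="ggtygtgyttiy" (len 12), cursors c1@4 c2@8 c3@12, authorship 1..12..2...3
After op 7 (delete): buffer="ggtgtgtti" (len 9), cursors c1@3 c2@6 c3@9, authorship 1..2.....
After op 8 (delete): buffer="gggttt" (len 6), cursors c1@2 c2@4 c3@6, authorship 1.2...

Answer: 2 4 6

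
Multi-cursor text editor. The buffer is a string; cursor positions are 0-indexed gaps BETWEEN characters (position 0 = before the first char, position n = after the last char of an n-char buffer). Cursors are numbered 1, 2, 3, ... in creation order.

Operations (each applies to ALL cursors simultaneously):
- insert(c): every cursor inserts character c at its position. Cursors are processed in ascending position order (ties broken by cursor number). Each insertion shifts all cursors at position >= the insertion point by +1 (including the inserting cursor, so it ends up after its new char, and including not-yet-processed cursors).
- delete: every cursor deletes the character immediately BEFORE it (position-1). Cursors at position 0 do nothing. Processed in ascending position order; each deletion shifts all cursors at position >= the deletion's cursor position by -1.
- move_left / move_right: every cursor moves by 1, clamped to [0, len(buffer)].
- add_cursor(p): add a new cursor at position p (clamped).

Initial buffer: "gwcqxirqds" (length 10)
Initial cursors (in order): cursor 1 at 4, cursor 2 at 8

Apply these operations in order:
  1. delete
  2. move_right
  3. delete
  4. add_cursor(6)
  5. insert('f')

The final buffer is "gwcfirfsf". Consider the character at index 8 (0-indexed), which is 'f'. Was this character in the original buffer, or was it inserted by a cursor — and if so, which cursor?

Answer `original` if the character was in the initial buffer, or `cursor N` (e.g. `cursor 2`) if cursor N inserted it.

Answer: cursor 3

Derivation:
After op 1 (delete): buffer="gwcxirds" (len 8), cursors c1@3 c2@6, authorship ........
After op 2 (move_right): buffer="gwcxirds" (len 8), cursors c1@4 c2@7, authorship ........
After op 3 (delete): buffer="gwcirs" (len 6), cursors c1@3 c2@5, authorship ......
After op 4 (add_cursor(6)): buffer="gwcirs" (len 6), cursors c1@3 c2@5 c3@6, authorship ......
After op 5 (insert('f')): buffer="gwcfirfsf" (len 9), cursors c1@4 c2@7 c3@9, authorship ...1..2.3
Authorship (.=original, N=cursor N): . . . 1 . . 2 . 3
Index 8: author = 3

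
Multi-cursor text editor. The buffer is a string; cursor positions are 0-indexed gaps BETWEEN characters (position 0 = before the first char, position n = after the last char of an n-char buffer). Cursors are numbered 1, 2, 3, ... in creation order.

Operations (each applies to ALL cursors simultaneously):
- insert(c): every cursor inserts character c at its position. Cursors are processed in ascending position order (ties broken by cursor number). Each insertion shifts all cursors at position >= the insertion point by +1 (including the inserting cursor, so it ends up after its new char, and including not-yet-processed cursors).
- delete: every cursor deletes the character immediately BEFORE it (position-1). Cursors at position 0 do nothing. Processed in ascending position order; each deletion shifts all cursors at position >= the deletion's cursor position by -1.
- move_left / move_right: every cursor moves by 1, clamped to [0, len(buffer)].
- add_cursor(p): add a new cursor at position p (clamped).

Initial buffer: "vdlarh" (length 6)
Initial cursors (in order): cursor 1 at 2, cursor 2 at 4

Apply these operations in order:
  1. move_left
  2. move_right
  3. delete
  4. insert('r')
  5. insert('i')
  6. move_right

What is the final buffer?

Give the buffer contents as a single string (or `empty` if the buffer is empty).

Answer: vrilrirh

Derivation:
After op 1 (move_left): buffer="vdlarh" (len 6), cursors c1@1 c2@3, authorship ......
After op 2 (move_right): buffer="vdlarh" (len 6), cursors c1@2 c2@4, authorship ......
After op 3 (delete): buffer="vlrh" (len 4), cursors c1@1 c2@2, authorship ....
After op 4 (insert('r')): buffer="vrlrrh" (len 6), cursors c1@2 c2@4, authorship .1.2..
After op 5 (insert('i')): buffer="vrilrirh" (len 8), cursors c1@3 c2@6, authorship .11.22..
After op 6 (move_right): buffer="vrilrirh" (len 8), cursors c1@4 c2@7, authorship .11.22..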